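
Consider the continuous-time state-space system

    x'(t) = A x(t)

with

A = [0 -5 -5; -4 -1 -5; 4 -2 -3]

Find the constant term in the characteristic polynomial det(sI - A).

-100

Expand det(sI - A) for the 3×3 matrix.
p(s) = s^3 + 4s^2 - 7s - 100.
(Check: constant term = det(-A) = (-1)^3 det A = -100; coefficient of s^2 = -tr A = 4.)
The constant term is -100.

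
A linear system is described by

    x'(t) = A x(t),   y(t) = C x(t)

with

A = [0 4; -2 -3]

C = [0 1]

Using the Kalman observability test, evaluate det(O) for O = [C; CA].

2

CA = [[-2, -3]]
Observability matrix O = [C; CA] = [[0, 1], [-2, -3]]
det(O) = 0·(-3) - 1·(-2) = 0 - (-2) = 2
Since det(O) ≠ 0, rank(O) = 2 and the system is completely observable.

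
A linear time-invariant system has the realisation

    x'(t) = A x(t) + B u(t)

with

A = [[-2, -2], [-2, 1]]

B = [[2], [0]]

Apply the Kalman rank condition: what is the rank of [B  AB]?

AB = [[-4], [-4]]
Controllability matrix C = [B  AB] = [[2, -4], [0, -4]]
det(C) = 2·(-4) - (-4)·0 = -8 - 0 = -8 ≠ 0, so rank(C) = 2.
rank(C) = 2 = n, so the pair (A, B) is completely controllable.

2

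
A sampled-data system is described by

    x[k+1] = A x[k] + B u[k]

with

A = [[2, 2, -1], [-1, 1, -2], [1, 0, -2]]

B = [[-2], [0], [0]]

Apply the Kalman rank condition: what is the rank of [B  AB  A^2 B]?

AB = [[-4], [2], [-2]]
A^2B = [[-2], [10], [0]]
Controllability matrix C = [B  AB  A^2B] = [[-2, -4, -2], [0, 2, 10], [0, -2, 0]]
det(C) = (-2)·(2·0 - 10·(-2)) - (-4)·(0·0 - 10·0) + (-2)·(0·(-2) - 2·0) = (-2)·20 - (-4)·0 + (-2)·0 = -40 ≠ 0, so rank(C) = 3.
rank(C) = 3 = n, so the pair (A, B) is completely controllable.

3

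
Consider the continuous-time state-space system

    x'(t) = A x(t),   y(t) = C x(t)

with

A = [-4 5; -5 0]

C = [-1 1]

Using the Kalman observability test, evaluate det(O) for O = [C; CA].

6

CA = [[-1, -5]]
Observability matrix O = [C; CA] = [[-1, 1], [-1, -5]]
det(O) = (-1)·(-5) - 1·(-1) = 5 - (-1) = 6
Since det(O) ≠ 0, rank(O) = 2 and the system is completely observable.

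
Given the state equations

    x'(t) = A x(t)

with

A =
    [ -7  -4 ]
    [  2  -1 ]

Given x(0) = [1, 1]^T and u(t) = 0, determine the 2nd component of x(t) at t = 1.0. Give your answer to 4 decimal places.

0.1359

det(sI - A) = s^2 - (tr A)s + det A, with tr A = (-7) + (-1) = -8 and det A = (-7)·(-1) - (-4)·2 = 7 - (-8) = 15.
So p(s) = det(sI - A) = s^2 + 8s + 15.
Factor s^2 + 8s + 15: two numbers with sum -8 and product 15 are -3 and -5, so s^2 + 8s + 15 = (s + 3)(s + 5).
Hence p(s) = (s + 3) (s + 5), with roots -5, -3.
The eigenvalues -5, -3 are distinct and real, so A is diagonalisable and x(t) = e^{At} x(0) = V diag(e^{λ_i t}) V^{-1} x(0), where the columns of V are the eigenvectors.
λ = -5: A - (-5)I = [[-2, -4], [2, 4]]. Row 1 gives (-2)·v1 + (-4)·v2 = 0, so take v_1 = [2, -1]^T.
λ = -3: A - (-3)I = [[-4, -4], [2, 2]]. Row 1 gives (-4)·v1 + (-4)·v2 = 0, so take v_2 = [-1, 1]^T.
V = [v_1 v_2] = [[2, -1], [-1, 1]] has det V = 1, so V^{-1} = adj(V)/det V = [[1, 1], [1, 2]].
Modal coordinates z(0) = V^{-1} x(0): 1·1 + 1·1 = 2; 1·1 + 2·1 = 3; so z(0) = [2, 3]^T.
x_2(t) = Σ_i (v_i)_2 · z_i(0) · e^{λ_i t} (row 2 of V times the modal terms).
x_2(1.0) = (-1)·2·e^{-5·1.0} + 1·3·e^{-3·1.0} = (-2)·0.006738 + 3·0.049787 = 0.1359.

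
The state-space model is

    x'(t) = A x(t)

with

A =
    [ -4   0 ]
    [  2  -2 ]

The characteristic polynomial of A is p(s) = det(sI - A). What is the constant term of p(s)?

For a 2×2 matrix, det(sI - A) = s^2 - (tr A)s + det A.
tr A = -6, det A = 8.
So p(s) = s^2 + 6s + 8.
The constant term is 8.

8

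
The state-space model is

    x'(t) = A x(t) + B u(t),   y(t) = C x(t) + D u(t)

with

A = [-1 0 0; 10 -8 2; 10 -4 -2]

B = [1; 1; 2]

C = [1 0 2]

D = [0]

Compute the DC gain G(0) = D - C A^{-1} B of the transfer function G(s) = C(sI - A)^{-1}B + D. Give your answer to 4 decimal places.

5.3333

G(0) = C(-A)^{-1}B + D = -C A^{-1} B + D.
det A = -24, so A^{-1} = (1/-24)·adj(A) = [[-1, 0, 0], [-5/3, -1/12, -1/12], [-5/3, 1/6, -1/3]]
A^{-1} B = [-1, -23/12, -13/6]^T
C A^{-1} B = -16/3
G(0) = D - C A^{-1} B = 0 - (-16/3) = 16/3 ≈ 5.3333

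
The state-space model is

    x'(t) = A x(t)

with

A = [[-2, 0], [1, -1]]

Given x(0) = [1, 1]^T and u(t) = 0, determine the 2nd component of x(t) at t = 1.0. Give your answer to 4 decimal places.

det(sI - A) = s^2 - (tr A)s + det A, with tr A = (-2) + (-1) = -3 and det A = (-2)·(-1) - 0·1 = 2 - 0 = 2.
So p(s) = det(sI - A) = s^2 + 3s + 2.
Factor s^2 + 3s + 2: two numbers with sum -3 and product 2 are -1 and -2, so s^2 + 3s + 2 = (s + 1)(s + 2).
Hence p(s) = (s + 1) (s + 2), with roots -2, -1.
The eigenvalues -2, -1 are distinct and real, so A is diagonalisable and x(t) = e^{At} x(0) = V diag(e^{λ_i t}) V^{-1} x(0), where the columns of V are the eigenvectors.
λ = -2: A - (-2)I = [[0, 0], [1, 1]]. Row 2 gives 1·v1 + 1·v2 = 0, so take v_1 = [-1, 1]^T.
λ = -1: A - (-1)I = [[-1, 0], [1, 0]]. Row 1 gives (-1)·v1 + 0·v2 = 0, so take v_2 = [0, 1]^T.
V = [v_1 v_2] = [[-1, 0], [1, 1]] has det V = -1, so V^{-1} = adj(V)/det V = [[-1, 0], [1, 1]].
Modal coordinates z(0) = V^{-1} x(0): (-1)·1 + 0·1 = -1; 1·1 + 1·1 = 2; so z(0) = [-1, 2]^T.
x_2(t) = Σ_i (v_i)_2 · z_i(0) · e^{λ_i t} (row 2 of V times the modal terms).
x_2(1.0) = 1·(-1)·e^{-2·1.0} + 1·2·e^{-1·1.0} = (-1)·0.135335 + 2·0.367879 = 0.6004.

0.6004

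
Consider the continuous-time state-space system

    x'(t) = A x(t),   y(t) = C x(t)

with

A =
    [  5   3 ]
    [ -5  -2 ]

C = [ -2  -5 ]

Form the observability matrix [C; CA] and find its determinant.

CA = [[15, 4]]
Observability matrix O = [C; CA] = [[-2, -5], [15, 4]]
det(O) = (-2)·4 - (-5)·15 = -8 - (-75) = 67
Since det(O) ≠ 0, rank(O) = 2 and the system is completely observable.

67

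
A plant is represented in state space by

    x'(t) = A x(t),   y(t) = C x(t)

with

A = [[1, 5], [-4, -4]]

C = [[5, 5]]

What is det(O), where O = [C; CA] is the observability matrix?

100

CA = [[-15, 5]]
Observability matrix O = [C; CA] = [[5, 5], [-15, 5]]
det(O) = 5·5 - 5·(-15) = 25 - (-75) = 100
Since det(O) ≠ 0, rank(O) = 2 and the system is completely observable.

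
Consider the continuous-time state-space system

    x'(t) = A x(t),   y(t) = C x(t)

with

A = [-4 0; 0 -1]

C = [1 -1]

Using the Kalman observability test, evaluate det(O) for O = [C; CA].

-3

CA = [[-4, 1]]
Observability matrix O = [C; CA] = [[1, -1], [-4, 1]]
det(O) = 1·1 - (-1)·(-4) = 1 - 4 = -3
Since det(O) ≠ 0, rank(O) = 2 and the system is completely observable.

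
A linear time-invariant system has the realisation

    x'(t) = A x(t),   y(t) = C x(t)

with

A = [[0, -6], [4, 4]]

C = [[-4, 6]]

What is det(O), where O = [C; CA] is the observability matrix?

CA = [[24, 48]]
Observability matrix O = [C; CA] = [[-4, 6], [24, 48]]
det(O) = (-4)·48 - 6·24 = -192 - 144 = -336
Since det(O) ≠ 0, rank(O) = 2 and the system is completely observable.

-336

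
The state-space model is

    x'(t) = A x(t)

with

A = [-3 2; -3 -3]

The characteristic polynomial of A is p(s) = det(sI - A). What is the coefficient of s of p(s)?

6

For a 2×2 matrix, det(sI - A) = s^2 - (tr A)s + det A.
tr A = -6, det A = 15.
So p(s) = s^2 + 6s + 15.
The coefficient of s is 6.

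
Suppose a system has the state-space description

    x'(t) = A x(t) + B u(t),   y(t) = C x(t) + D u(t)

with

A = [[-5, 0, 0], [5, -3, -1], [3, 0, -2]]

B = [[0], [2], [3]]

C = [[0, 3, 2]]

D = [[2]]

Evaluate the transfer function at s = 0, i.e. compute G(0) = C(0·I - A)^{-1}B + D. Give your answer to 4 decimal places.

G(0) = C(-A)^{-1}B + D = -C A^{-1} B + D.
det A = -30, so A^{-1} = (1/-30)·adj(A) = [[-1/5, 0, 0], [-7/30, -1/3, 1/6], [-3/10, 0, -1/2]]
A^{-1} B = [0, -1/6, -3/2]^T
C A^{-1} B = -7/2
G(0) = D - C A^{-1} B = 2 - (-7/2) = 11/2 ≈ 5.5000

5.5000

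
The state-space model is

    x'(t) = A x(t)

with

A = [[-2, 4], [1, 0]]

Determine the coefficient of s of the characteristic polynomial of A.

For a 2×2 matrix, det(sI - A) = s^2 - (tr A)s + det A.
tr A = -2, det A = -4.
So p(s) = s^2 + 2s - 4.
The coefficient of s is 2.

2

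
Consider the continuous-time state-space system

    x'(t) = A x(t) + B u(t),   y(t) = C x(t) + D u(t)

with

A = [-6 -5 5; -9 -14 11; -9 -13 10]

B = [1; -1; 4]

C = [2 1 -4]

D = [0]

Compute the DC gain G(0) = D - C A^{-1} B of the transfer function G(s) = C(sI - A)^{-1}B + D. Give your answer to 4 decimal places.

G(0) = C(-A)^{-1}B + D = -C A^{-1} B + D.
det A = -18, so A^{-1} = (1/-18)·adj(A) = [[-1/6, 5/6, -5/6], [1/2, 5/6, -7/6], [1/2, 11/6, -13/6]]
A^{-1} B = [-13/3, -5, -10]^T
C A^{-1} B = 79/3
G(0) = D - C A^{-1} B = 0 - (79/3) = -79/3 ≈ -26.3333

-26.3333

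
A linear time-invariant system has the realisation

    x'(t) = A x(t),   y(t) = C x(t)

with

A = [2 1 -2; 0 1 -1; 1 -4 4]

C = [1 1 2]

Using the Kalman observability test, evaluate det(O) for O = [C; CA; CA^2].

CA = [[4, -6, 5]]
CA^2 = [[13, -22, 18]]
Observability matrix O = [C; CA; CA^2] = [[1, 1, 2], [4, -6, 5], [13, -22, 18]]
Expanding along the first row, det(O) = 1·((-6)·18 - 5·(-22)) - 1·(4·18 - 5·13) + 2·(4·(-22) - (-6)·13) = 1·2 - 1·7 + 2·(-10) = -25
Since det(O) ≠ 0, rank(O) = 3 and the system is completely observable.

-25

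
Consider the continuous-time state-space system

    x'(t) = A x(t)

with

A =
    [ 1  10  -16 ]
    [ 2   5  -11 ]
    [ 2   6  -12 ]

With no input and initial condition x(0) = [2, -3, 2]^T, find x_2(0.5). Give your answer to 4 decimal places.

det(sI - A) = s^3 - (tr A)s^2 + (M11 + M22 + M33)s - det A, where Mii is the 2×2 principal minor of A obtained by deleting row i and column i.
tr A = 1 + 5 + (-12) = -6; M11 = 5·(-12) - (-11)·6 = -60 - (-66) = 6; M22 = 1·(-12) - (-16)·2 = -12 - (-32) = 20; M33 = 1·5 - 10·2 = 5 - 20 = -15; sum of minors = 11.
det A = 1·(5·(-12) - (-11)·6) - 10·(2·(-12) - (-11)·2) + (-16)·(2·6 - 5·2) = 1·6 - 10·(-2) + (-16)·2 = -6.
So p(s) = det(sI - A) = s^3 + 6s^2 + 11s + 6.
Rational-root test: any integer root divides 6. Testing small divisors, s = -1 works: p(-1) = -1 + 6 + (-11) + 6 = 0, so (s + 1) is a factor.
Dividing, p(s) = (s + 1)(s^2 + 5s + 6).
Factor s^2 + 5s + 6: two numbers with sum -5 and product 6 are -2 and -3, so s^2 + 5s + 6 = (s + 2)(s + 3).
Hence p(s) = (s + 1) (s + 2) (s + 3), with roots -3, -2, -1.
The eigenvalues -3, -2, -1 are distinct and real, so A is diagonalisable and x(t) = e^{At} x(0) = V diag(e^{λ_i t}) V^{-1} x(0), where the columns of V are the eigenvectors.
λ = -3: A - (-3)I = [[4, 10, -16], [2, 8, -11], [2, 6, -9]]. v must be orthogonal to every row; (row 1) × (row 2) = [18, 12, 12], so take v_1 = [-3, -2, -2]^T.
λ = -2: A - (-2)I = [[3, 10, -16], [2, 7, -11], [2, 6, -10]]. v must be orthogonal to every row; (row 1) × (row 2) = [2, 1, 1], so take v_2 = [-2, -1, -1]^T.
λ = -1: A - (-1)I = [[2, 10, -16], [2, 6, -11], [2, 6, -11]]. v must be orthogonal to every row; (row 1) × (row 2) = [-14, -10, -8], so take v_3 = [7, 5, 4]^T.
V = [v_1 v_2 v_3] = [[-3, -2, 7], [-2, -1, 5], [-2, -1, 4]] has det V = 1, so V^{-1} = adj(V)/det V = [[1, 1, -3], [-2, 2, 1], [0, 1, -1]].
Modal coordinates z(0) = V^{-1} x(0): 1·2 + 1·(-3) + (-3)·2 = -7; (-2)·2 + 2·(-3) + 1·2 = -8; 0·2 + 1·(-3) + (-1)·2 = -5; so z(0) = [-7, -8, -5]^T.
x_2(t) = Σ_i (v_i)_2 · z_i(0) · e^{λ_i t} (row 2 of V times the modal terms).
x_2(0.5) = (-2)·(-7)·e^{-3·0.5} + (-1)·(-8)·e^{-2·0.5} + 5·(-5)·e^{-1·0.5} = 14·0.223130 + 8·0.367879 + (-25)·0.606531 = -9.0964.

-9.0964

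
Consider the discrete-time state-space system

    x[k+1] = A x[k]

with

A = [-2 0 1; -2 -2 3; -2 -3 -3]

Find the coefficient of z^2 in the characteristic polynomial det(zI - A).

Expand det(zI - A) for the 3×3 matrix.
p(z) = z^3 + 7z^2 + 27z + 28.
(Check: constant term = det(-A) = (-1)^3 det A = 28; coefficient of z^2 = -tr A = 7.)
The coefficient of z^2 is 7.

7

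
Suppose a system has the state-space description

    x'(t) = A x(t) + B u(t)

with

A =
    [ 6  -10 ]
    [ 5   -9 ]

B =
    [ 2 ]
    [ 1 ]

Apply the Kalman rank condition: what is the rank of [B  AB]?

AB = [[2], [1]]
Controllability matrix C = [B  AB] = [[2, 2], [1, 1]]
Every column of C is a scalar multiple of column 1 = [2, 1] (multipliers 1, 1), so the columns span a one-dimensional space.
C ≠ 0, hence rank(C) = 1.
rank(C) = 1 < n = 2, so the pair (A, B) is not completely controllable.

1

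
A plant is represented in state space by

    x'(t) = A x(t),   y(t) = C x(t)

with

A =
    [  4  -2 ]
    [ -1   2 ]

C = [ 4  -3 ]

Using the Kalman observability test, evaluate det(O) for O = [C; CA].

CA = [[19, -14]]
Observability matrix O = [C; CA] = [[4, -3], [19, -14]]
det(O) = 4·(-14) - (-3)·19 = -56 - (-57) = 1
Since det(O) ≠ 0, rank(O) = 2 and the system is completely observable.

1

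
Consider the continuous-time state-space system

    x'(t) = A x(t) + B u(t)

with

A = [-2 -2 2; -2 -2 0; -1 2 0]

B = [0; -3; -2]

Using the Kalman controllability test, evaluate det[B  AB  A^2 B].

AB = [[2], [6], [-6]]
A^2B = [[-28], [-16], [10]]
Controllability matrix C = [B  AB  A^2B] = [[0, 2, -28], [-3, 6, -16], [-2, -6, 10]]
Expanding along the first row, det(C) = 0·(6·10 - (-16)·(-6)) - 2·((-3)·10 - (-16)·(-2)) + (-28)·((-3)·(-6) - 6·(-2)) = 0·(-36) - 2·(-62) + (-28)·30 = -716
Since det(C) ≠ 0, rank(C) = 3 and the system is completely controllable.

-716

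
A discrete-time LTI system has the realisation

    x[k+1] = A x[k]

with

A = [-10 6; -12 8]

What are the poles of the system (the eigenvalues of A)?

-4, 2

det(zI - A) = z^2 - (tr A)z + det A, with tr A = (-10) + 8 = -2 and det A = (-10)·8 - 6·(-12) = -80 - (-72) = -8.
So p(z) = det(zI - A) = z^2 + 2z - 8.
Factor z^2 + 2z - 8: two numbers with sum -2 and product -8 are 2 and -4, so z^2 + 2z - 8 = (z - 2)(z + 4).
Hence p(z) = (z - 2) (z + 4), with roots -4, 2.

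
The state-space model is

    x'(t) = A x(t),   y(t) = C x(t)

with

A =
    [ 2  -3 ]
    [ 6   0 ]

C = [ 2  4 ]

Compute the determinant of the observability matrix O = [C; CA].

-124

CA = [[28, -6]]
Observability matrix O = [C; CA] = [[2, 4], [28, -6]]
det(O) = 2·(-6) - 4·28 = -12 - 112 = -124
Since det(O) ≠ 0, rank(O) = 2 and the system is completely observable.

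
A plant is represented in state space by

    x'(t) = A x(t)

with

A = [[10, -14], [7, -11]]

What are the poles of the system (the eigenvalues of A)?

-4, 3

det(sI - A) = s^2 - (tr A)s + det A, with tr A = 10 + (-11) = -1 and det A = 10·(-11) - (-14)·7 = -110 - (-98) = -12.
So p(s) = det(sI - A) = s^2 + s - 12.
Factor s^2 + s - 12: two numbers with sum -1 and product -12 are 3 and -4, so s^2 + s - 12 = (s - 3)(s + 4).
Hence p(s) = (s - 3) (s + 4), with roots -4, 3.
At least one eigenvalue has non-negative real part, so the system is not asymptotically stable.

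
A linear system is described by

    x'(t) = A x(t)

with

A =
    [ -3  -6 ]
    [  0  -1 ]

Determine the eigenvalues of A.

-3, -1

det(sI - A) = s^2 - (tr A)s + det A, with tr A = (-3) + (-1) = -4 and det A = (-3)·(-1) - (-6)·0 = 3 - 0 = 3.
So p(s) = det(sI - A) = s^2 + 4s + 3.
Factor s^2 + 4s + 3: two numbers with sum -4 and product 3 are -1 and -3, so s^2 + 4s + 3 = (s + 1)(s + 3).
Hence p(s) = (s + 1) (s + 3), with roots -3, -1.
All eigenvalues have negative real part, so the system is asymptotically stable.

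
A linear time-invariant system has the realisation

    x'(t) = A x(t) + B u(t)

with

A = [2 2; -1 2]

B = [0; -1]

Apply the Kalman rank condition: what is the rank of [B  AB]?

2

AB = [[-2], [-2]]
Controllability matrix C = [B  AB] = [[0, -2], [-1, -2]]
det(C) = 0·(-2) - (-2)·(-1) = 0 - 2 = -2 ≠ 0, so rank(C) = 2.
rank(C) = 2 = n, so the pair (A, B) is completely controllable.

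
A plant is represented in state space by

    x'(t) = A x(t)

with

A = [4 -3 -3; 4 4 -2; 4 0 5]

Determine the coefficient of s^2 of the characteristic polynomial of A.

-13

Expand det(sI - A) for the 3×3 matrix.
p(s) = s^3 - 13s^2 + 80s - 212.
(Check: constant term = det(-A) = (-1)^3 det A = -212; coefficient of s^2 = -tr A = -13.)
The coefficient of s^2 is -13.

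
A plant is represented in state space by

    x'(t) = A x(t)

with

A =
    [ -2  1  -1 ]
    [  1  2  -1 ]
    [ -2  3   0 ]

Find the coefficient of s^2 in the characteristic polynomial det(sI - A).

0

Expand det(sI - A) for the 3×3 matrix.
p(s) = s^3 - 4s + 11.
(Check: constant term = det(-A) = (-1)^3 det A = 11; coefficient of s^2 = -tr A = 0.)
The coefficient of s^2 is 0.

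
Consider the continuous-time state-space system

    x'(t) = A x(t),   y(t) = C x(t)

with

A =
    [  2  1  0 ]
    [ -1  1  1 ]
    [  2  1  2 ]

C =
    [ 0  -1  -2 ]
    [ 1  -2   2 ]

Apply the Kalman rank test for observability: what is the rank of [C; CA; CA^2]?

3

CA = [[-3, -3, -5], [8, 1, 2]]
CA^2 = [[-13, -11, -13], [19, 11, 5]]
Observability matrix O = [C; CA; CA^2] = [[0, -1, -2], [1, -2, 2], [-3, -3, -5], [8, 1, 2], [-13, -11, -13], [19, 11, 5]]
Take the 3×3 submatrix of O formed by rows 1, 2, 3: [[0, -1, -2], [1, -2, 2], [-3, -3, -5]]. Its determinant is 0·((-2)·(-5) - 2·(-3)) - (-1)·(1·(-5) - 2·(-3)) + (-2)·(1·(-3) - (-2)·(-3)) = 0·16 - (-1)·1 + (-2)·(-9) = 19 ≠ 0.
So rank(O) ≥ 3; since O has 3 columns, rank(O) = 3.
rank(O) = 3 = n, so the pair (A, C) is completely observable.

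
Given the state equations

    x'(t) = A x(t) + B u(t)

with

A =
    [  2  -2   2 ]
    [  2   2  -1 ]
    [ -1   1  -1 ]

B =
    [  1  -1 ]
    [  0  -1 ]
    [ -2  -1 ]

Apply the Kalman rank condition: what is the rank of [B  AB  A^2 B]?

AB = [[-2, -2], [4, -3], [1, 1]]
A^2B = [[-10, 4], [3, -11], [5, -2]]
Controllability matrix C = [B  AB  A^2B] = [[1, -1, -2, -2, -10, 4], [0, -1, 4, -3, 3, -11], [-2, -1, 1, 1, 5, -2]]
Take the 3×3 submatrix of C formed by columns 1, 2, 3: [[1, -1, -2], [0, -1, 4], [-2, -1, 1]]. Its determinant is 1·((-1)·1 - 4·(-1)) - (-1)·(0·1 - 4·(-2)) + (-2)·(0·(-1) - (-1)·(-2)) = 1·3 - (-1)·8 + (-2)·(-2) = 15 ≠ 0.
So rank(C) ≥ 3; since C has 3 rows, rank(C) = 3.
rank(C) = 3 = n, so the pair (A, B) is completely controllable.

3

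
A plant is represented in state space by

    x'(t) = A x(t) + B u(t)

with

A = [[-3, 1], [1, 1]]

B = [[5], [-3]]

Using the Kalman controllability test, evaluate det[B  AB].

AB = [[-18], [2]]
Controllability matrix C = [B  AB] = [[5, -18], [-3, 2]]
det(C) = 5·2 - (-18)·(-3) = 10 - 54 = -44
Since det(C) ≠ 0, rank(C) = 2 and the system is completely controllable.

-44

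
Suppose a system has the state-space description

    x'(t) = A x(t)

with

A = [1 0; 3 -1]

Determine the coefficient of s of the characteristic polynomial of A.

0

For a 2×2 matrix, det(sI - A) = s^2 - (tr A)s + det A.
tr A = 0, det A = -1.
So p(s) = s^2 - 1.
The coefficient of s is 0.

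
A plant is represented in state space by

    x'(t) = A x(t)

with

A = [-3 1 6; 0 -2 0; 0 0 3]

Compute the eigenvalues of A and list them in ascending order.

det(sI - A) = s^3 - (tr A)s^2 + (M11 + M22 + M33)s - det A, where Mii is the 2×2 principal minor of A obtained by deleting row i and column i.
tr A = (-3) + (-2) + 3 = -2; M11 = (-2)·3 - 0·0 = -6 - 0 = -6; M22 = (-3)·3 - 6·0 = -9 - 0 = -9; M33 = (-3)·(-2) - 1·0 = 6 - 0 = 6; sum of minors = -9.
det A = (-3)·((-2)·3 - 0·0) - 1·(0·3 - 0·0) + 6·(0·0 - (-2)·0) = (-3)·(-6) - 1·0 + 6·0 = 18.
So p(s) = det(sI - A) = s^3 + 2s^2 - 9s - 18.
Rational-root test: any integer root divides -18. Testing small divisors, s = -2 works: p(-2) = -8 + 8 + 18 + (-18) = 0, so (s + 2) is a factor.
Dividing, p(s) = (s + 2)(s^2 - 9).
Factor s^2 - 9: two numbers with sum 0 and product -9 are 3 and -3, so s^2 - 9 = (s - 3)(s + 3).
Hence p(s) = (s - 3) (s + 2) (s + 3), with roots -3, -2, 3.
At least one eigenvalue has non-negative real part, so the system is not asymptotically stable.

-3, -2, 3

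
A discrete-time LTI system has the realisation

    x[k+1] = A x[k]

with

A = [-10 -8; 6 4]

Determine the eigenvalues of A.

-4, -2

det(zI - A) = z^2 - (tr A)z + det A, with tr A = (-10) + 4 = -6 and det A = (-10)·4 - (-8)·6 = -40 - (-48) = 8.
So p(z) = det(zI - A) = z^2 + 6z + 8.
Factor z^2 + 6z + 8: two numbers with sum -6 and product 8 are -2 and -4, so z^2 + 6z + 8 = (z + 2)(z + 4).
Hence p(z) = (z + 2) (z + 4), with roots -4, -2.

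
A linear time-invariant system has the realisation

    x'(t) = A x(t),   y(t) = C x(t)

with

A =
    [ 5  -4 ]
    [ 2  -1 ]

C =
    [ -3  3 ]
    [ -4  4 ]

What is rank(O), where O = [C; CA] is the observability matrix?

1

CA = [[-9, 9], [-12, 12]]
Observability matrix O = [C; CA] = [[-3, 3], [-4, 4], [-9, 9], [-12, 12]]
Every row of O is a scalar multiple of row 1 = [-3, 3] (multipliers 1, 4/3, 3, 4), so the rows span a one-dimensional space.
O ≠ 0, hence rank(O) = 1.
rank(O) = 1 < n = 2, so the pair (A, C) is not completely observable.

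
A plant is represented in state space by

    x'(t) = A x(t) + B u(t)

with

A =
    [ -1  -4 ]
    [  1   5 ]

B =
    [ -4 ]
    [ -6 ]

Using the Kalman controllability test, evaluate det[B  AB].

304

AB = [[28], [-34]]
Controllability matrix C = [B  AB] = [[-4, 28], [-6, -34]]
det(C) = (-4)·(-34) - 28·(-6) = 136 - (-168) = 304
Since det(C) ≠ 0, rank(C) = 2 and the system is completely controllable.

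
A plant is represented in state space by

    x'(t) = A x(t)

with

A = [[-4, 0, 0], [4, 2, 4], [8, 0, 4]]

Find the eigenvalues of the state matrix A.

det(sI - A) = s^3 - (tr A)s^2 + (M11 + M22 + M33)s - det A, where Mii is the 2×2 principal minor of A obtained by deleting row i and column i.
tr A = (-4) + 2 + 4 = 2; M11 = 2·4 - 4·0 = 8 - 0 = 8; M22 = (-4)·4 - 0·8 = -16 - 0 = -16; M33 = (-4)·2 - 0·4 = -8 - 0 = -8; sum of minors = -16.
det A = (-4)·(2·4 - 4·0) - 0·(4·4 - 4·8) + 0·(4·0 - 2·8) = (-4)·8 - 0·(-16) + 0·(-16) = -32.
So p(s) = det(sI - A) = s^3 - 2s^2 - 16s + 32.
Rational-root test: any integer root divides 32. Testing small divisors, s = 2 works: p(2) = 8 + (-8) + (-32) + 32 = 0, so (s - 2) is a factor.
Dividing, p(s) = (s - 2)(s^2 - 16).
Factor s^2 - 16: two numbers with sum 0 and product -16 are 4 and -4, so s^2 - 16 = (s - 4)(s + 4).
Hence p(s) = (s - 4) (s - 2) (s + 4), with roots -4, 2, 4.
At least one eigenvalue has non-negative real part, so the system is not asymptotically stable.

-4, 2, 4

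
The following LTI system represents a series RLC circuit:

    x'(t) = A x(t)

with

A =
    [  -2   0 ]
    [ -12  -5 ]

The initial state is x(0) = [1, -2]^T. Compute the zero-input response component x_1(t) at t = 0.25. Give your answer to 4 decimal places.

0.6065

det(sI - A) = s^2 - (tr A)s + det A, with tr A = (-2) + (-5) = -7 and det A = (-2)·(-5) - 0·(-12) = 10 - 0 = 10.
So p(s) = det(sI - A) = s^2 + 7s + 10.
Factor s^2 + 7s + 10: two numbers with sum -7 and product 10 are -2 and -5, so s^2 + 7s + 10 = (s + 2)(s + 5).
Hence p(s) = (s + 2) (s + 5), with roots -5, -2.
The eigenvalues -5, -2 are distinct and real, so A is diagonalisable and x(t) = e^{At} x(0) = V diag(e^{λ_i t}) V^{-1} x(0), where the columns of V are the eigenvectors.
λ = -5: A - (-5)I = [[3, 0], [-12, 0]]. Row 1 gives 3·v1 + 0·v2 = 0, so take v_1 = [0, 1]^T.
λ = -2: A - (-2)I = [[0, 0], [-12, -3]]. Row 2 gives (-12)·v1 + (-3)·v2 = 0, so take v_2 = [1, -4]^T.
V = [v_1 v_2] = [[0, 1], [1, -4]] has det V = -1, so V^{-1} = adj(V)/det V = [[4, 1], [1, 0]].
Modal coordinates z(0) = V^{-1} x(0): 4·1 + 1·(-2) = 2; 1·1 + 0·(-2) = 1; so z(0) = [2, 1]^T.
x_1(t) = Σ_i (v_i)_1 · z_i(0) · e^{λ_i t} (row 1 of V times the modal terms).
x_1(0.25) = 0·2·e^{-5·0.25} + 1·1·e^{-2·0.25} = 0·0.286505 + 1·0.606531 = 0.6065.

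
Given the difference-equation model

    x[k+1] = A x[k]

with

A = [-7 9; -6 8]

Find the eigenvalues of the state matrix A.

-1, 2

det(zI - A) = z^2 - (tr A)z + det A, with tr A = (-7) + 8 = 1 and det A = (-7)·8 - 9·(-6) = -56 - (-54) = -2.
So p(z) = det(zI - A) = z^2 - z - 2.
Factor z^2 - z - 2: two numbers with sum 1 and product -2 are 2 and -1, so z^2 - z - 2 = (z - 2)(z + 1).
Hence p(z) = (z - 2) (z + 1), with roots -1, 2.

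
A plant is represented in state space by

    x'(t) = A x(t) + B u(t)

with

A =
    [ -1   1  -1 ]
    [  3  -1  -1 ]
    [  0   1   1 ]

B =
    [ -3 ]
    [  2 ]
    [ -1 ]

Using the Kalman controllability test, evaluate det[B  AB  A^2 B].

-107

AB = [[6], [-10], [1]]
A^2B = [[-17], [27], [-9]]
Controllability matrix C = [B  AB  A^2B] = [[-3, 6, -17], [2, -10, 27], [-1, 1, -9]]
Expanding along the first row, det(C) = (-3)·((-10)·(-9) - 27·1) - 6·(2·(-9) - 27·(-1)) + (-17)·(2·1 - (-10)·(-1)) = (-3)·63 - 6·9 + (-17)·(-8) = -107
Since det(C) ≠ 0, rank(C) = 3 and the system is completely controllable.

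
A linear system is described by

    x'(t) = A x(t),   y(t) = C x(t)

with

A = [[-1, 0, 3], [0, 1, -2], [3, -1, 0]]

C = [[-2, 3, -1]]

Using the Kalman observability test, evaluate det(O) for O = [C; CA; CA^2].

CA = [[-1, 4, -12]]
CA^2 = [[-35, 16, -11]]
Observability matrix O = [C; CA; CA^2] = [[-2, 3, -1], [-1, 4, -12], [-35, 16, -11]]
Expanding along the first row, det(O) = (-2)·(4·(-11) - (-12)·16) - 3·((-1)·(-11) - (-12)·(-35)) + (-1)·((-1)·16 - 4·(-35)) = (-2)·148 - 3·(-409) + (-1)·124 = 807
Since det(O) ≠ 0, rank(O) = 3 and the system is completely observable.

807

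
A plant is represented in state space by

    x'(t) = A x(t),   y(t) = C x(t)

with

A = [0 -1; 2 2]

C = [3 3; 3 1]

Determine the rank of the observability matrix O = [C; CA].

2

CA = [[6, 3], [2, -1]]
Observability matrix O = [C; CA] = [[3, 3], [3, 1], [6, 3], [2, -1]]
Take the 2×2 submatrix of O formed by rows 1, 2: [[3, 3], [3, 1]]. Its determinant is 3·1 - 3·3 = 3 - 9 = -6 ≠ 0.
So rank(O) ≥ 2; since O has 2 columns, rank(O) = 2.
rank(O) = 2 = n, so the pair (A, C) is completely observable.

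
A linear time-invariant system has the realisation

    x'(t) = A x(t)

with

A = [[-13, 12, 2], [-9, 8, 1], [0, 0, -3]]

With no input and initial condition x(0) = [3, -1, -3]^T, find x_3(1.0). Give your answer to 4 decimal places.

-0.1494

det(sI - A) = s^3 - (tr A)s^2 + (M11 + M22 + M33)s - det A, where Mii is the 2×2 principal minor of A obtained by deleting row i and column i.
tr A = (-13) + 8 + (-3) = -8; M11 = 8·(-3) - 1·0 = -24 - 0 = -24; M22 = (-13)·(-3) - 2·0 = 39 - 0 = 39; M33 = (-13)·8 - 12·(-9) = -104 - (-108) = 4; sum of minors = 19.
det A = (-13)·(8·(-3) - 1·0) - 12·((-9)·(-3) - 1·0) + 2·((-9)·0 - 8·0) = (-13)·(-24) - 12·27 + 2·0 = -12.
So p(s) = det(sI - A) = s^3 + 8s^2 + 19s + 12.
Rational-root test: any integer root divides 12. Testing small divisors, s = -1 works: p(-1) = -1 + 8 + (-19) + 12 = 0, so (s + 1) is a factor.
Dividing, p(s) = (s + 1)(s^2 + 7s + 12).
Factor s^2 + 7s + 12: two numbers with sum -7 and product 12 are -3 and -4, so s^2 + 7s + 12 = (s + 3)(s + 4).
Hence p(s) = (s + 1) (s + 3) (s + 4), with roots -4, -3, -1.
The eigenvalues -4, -3, -1 are distinct and real, so A is diagonalisable and x(t) = e^{At} x(0) = V diag(e^{λ_i t}) V^{-1} x(0), where the columns of V are the eigenvectors.
λ = -4: A - (-4)I = [[-9, 12, 2], [-9, 12, 1], [0, 0, 1]]. v must be orthogonal to every row; (row 1) × (row 2) = [-12, -9, 0], so take v_1 = [4, 3, 0]^T.
λ = -3: A - (-3)I = [[-10, 12, 2], [-9, 11, 1], [0, 0, 0]]. v must be orthogonal to every row; (row 1) × (row 2) = [-10, -8, -2], so take v_2 = [5, 4, 1]^T.
λ = -1: A - (-1)I = [[-12, 12, 2], [-9, 9, 1], [0, 0, -2]]. v must be orthogonal to every row; (row 1) × (row 2) = [-6, -6, 0], so take v_3 = [1, 1, 0]^T.
V = [v_1 v_2 v_3] = [[4, 5, 1], [3, 4, 1], [0, 1, 0]] has det V = -1, so V^{-1} = adj(V)/det V = [[1, -1, -1], [0, 0, 1], [-3, 4, -1]].
Modal coordinates z(0) = V^{-1} x(0): 1·3 + (-1)·(-1) + (-1)·(-3) = 7; 0·3 + 0·(-1) + 1·(-3) = -3; (-3)·3 + 4·(-1) + (-1)·(-3) = -10; so z(0) = [7, -3, -10]^T.
x_3(t) = Σ_i (v_i)_3 · z_i(0) · e^{λ_i t} (row 3 of V times the modal terms).
x_3(1.0) = 0·7·e^{-4·1.0} + 1·(-3)·e^{-3·1.0} + 0·(-10)·e^{-1·1.0} = 0·0.018316 + (-3)·0.049787 + 0·0.367879 = -0.1494.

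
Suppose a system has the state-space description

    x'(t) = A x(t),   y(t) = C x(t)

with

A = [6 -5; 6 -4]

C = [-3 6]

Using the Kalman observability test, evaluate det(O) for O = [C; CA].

CA = [[18, -9]]
Observability matrix O = [C; CA] = [[-3, 6], [18, -9]]
det(O) = (-3)·(-9) - 6·18 = 27 - 108 = -81
Since det(O) ≠ 0, rank(O) = 2 and the system is completely observable.

-81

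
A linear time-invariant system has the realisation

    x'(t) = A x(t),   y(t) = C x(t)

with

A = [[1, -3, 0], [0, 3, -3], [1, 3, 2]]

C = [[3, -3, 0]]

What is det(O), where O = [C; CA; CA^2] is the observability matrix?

CA = [[3, -18, 9]]
CA^2 = [[12, -36, 72]]
Observability matrix O = [C; CA; CA^2] = [[3, -3, 0], [3, -18, 9], [12, -36, 72]]
Expanding along the first row, det(O) = 3·((-18)·72 - 9·(-36)) - (-3)·(3·72 - 9·12) + 0·(3·(-36) - (-18)·12) = 3·(-972) - (-3)·108 + 0·108 = -2592
Since det(O) ≠ 0, rank(O) = 3 and the system is completely observable.

-2592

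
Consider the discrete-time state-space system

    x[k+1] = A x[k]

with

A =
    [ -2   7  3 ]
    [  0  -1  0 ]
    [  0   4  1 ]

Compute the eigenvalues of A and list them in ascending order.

det(zI - A) = z^3 - (tr A)z^2 + (M11 + M22 + M33)z - det A, where Mii is the 2×2 principal minor of A obtained by deleting row i and column i.
tr A = (-2) + (-1) + 1 = -2; M11 = (-1)·1 - 0·4 = -1 - 0 = -1; M22 = (-2)·1 - 3·0 = -2 - 0 = -2; M33 = (-2)·(-1) - 7·0 = 2 - 0 = 2; sum of minors = -1.
det A = (-2)·((-1)·1 - 0·4) - 7·(0·1 - 0·0) + 3·(0·4 - (-1)·0) = (-2)·(-1) - 7·0 + 3·0 = 2.
So p(z) = det(zI - A) = z^3 + 2z^2 - z - 2.
Rational-root test: any integer root divides -2. Testing small divisors, z = -1 works: p(-1) = -1 + 2 + 1 + (-2) = 0, so (z + 1) is a factor.
Dividing, p(z) = (z + 1)(z^2 + z - 2).
Factor z^2 + z - 2: two numbers with sum -1 and product -2 are 1 and -2, so z^2 + z - 2 = (z - 1)(z + 2).
Hence p(z) = (z - 1) (z + 1) (z + 2), with roots -2, -1, 1.

-2, -1, 1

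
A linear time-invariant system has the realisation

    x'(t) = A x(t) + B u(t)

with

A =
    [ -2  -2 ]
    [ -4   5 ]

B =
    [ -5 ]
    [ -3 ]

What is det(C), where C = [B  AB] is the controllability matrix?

23

AB = [[16], [5]]
Controllability matrix C = [B  AB] = [[-5, 16], [-3, 5]]
det(C) = (-5)·5 - 16·(-3) = -25 - (-48) = 23
Since det(C) ≠ 0, rank(C) = 2 and the system is completely controllable.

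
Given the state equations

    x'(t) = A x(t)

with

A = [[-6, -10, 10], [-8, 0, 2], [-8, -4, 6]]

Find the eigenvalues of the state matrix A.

-6, 2, 4

det(sI - A) = s^3 - (tr A)s^2 + (M11 + M22 + M33)s - det A, where Mii is the 2×2 principal minor of A obtained by deleting row i and column i.
tr A = (-6) + 0 + 6 = 0; M11 = 0·6 - 2·(-4) = 0 - (-8) = 8; M22 = (-6)·6 - 10·(-8) = -36 - (-80) = 44; M33 = (-6)·0 - (-10)·(-8) = 0 - 80 = -80; sum of minors = -28.
det A = (-6)·(0·6 - 2·(-4)) - (-10)·((-8)·6 - 2·(-8)) + 10·((-8)·(-4) - 0·(-8)) = (-6)·8 - (-10)·(-32) + 10·32 = -48.
So p(s) = det(sI - A) = s^3 - 28s + 48.
Rational-root test: any integer root divides 48. Testing small divisors, s = 2 works: p(2) = 8 + 0 + (-56) + 48 = 0, so (s - 2) is a factor.
Dividing, p(s) = (s - 2)(s^2 + 2s - 24).
Factor s^2 + 2s - 24: two numbers with sum -2 and product -24 are 4 and -6, so s^2 + 2s - 24 = (s - 4)(s + 6).
Hence p(s) = (s - 4) (s - 2) (s + 6), with roots -6, 2, 4.
At least one eigenvalue has non-negative real part, so the system is not asymptotically stable.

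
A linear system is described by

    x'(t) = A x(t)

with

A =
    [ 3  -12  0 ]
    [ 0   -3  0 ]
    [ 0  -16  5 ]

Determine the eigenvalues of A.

det(sI - A) = s^3 - (tr A)s^2 + (M11 + M22 + M33)s - det A, where Mii is the 2×2 principal minor of A obtained by deleting row i and column i.
tr A = 3 + (-3) + 5 = 5; M11 = (-3)·5 - 0·(-16) = -15 - 0 = -15; M22 = 3·5 - 0·0 = 15 - 0 = 15; M33 = 3·(-3) - (-12)·0 = -9 - 0 = -9; sum of minors = -9.
det A = 3·((-3)·5 - 0·(-16)) - (-12)·(0·5 - 0·0) + 0·(0·(-16) - (-3)·0) = 3·(-15) - (-12)·0 + 0·0 = -45.
So p(s) = det(sI - A) = s^3 - 5s^2 - 9s + 45.
Rational-root test: any integer root divides 45. Testing small divisors, s = -3 works: p(-3) = -27 + (-45) + 27 + 45 = 0, so (s + 3) is a factor.
Dividing, p(s) = (s + 3)(s^2 - 8s + 15).
Factor s^2 - 8s + 15: two numbers with sum 8 and product 15 are 5 and 3, so s^2 - 8s + 15 = (s - 5)(s - 3).
Hence p(s) = (s - 5) (s - 3) (s + 3), with roots -3, 3, 5.
At least one eigenvalue has non-negative real part, so the system is not asymptotically stable.

-3, 3, 5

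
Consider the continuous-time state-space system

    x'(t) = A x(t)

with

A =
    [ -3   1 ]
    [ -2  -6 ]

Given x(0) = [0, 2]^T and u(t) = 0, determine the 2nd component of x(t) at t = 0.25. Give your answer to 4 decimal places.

0.4103

det(sI - A) = s^2 - (tr A)s + det A, with tr A = (-3) + (-6) = -9 and det A = (-3)·(-6) - 1·(-2) = 18 - (-2) = 20.
So p(s) = det(sI - A) = s^2 + 9s + 20.
Factor s^2 + 9s + 20: two numbers with sum -9 and product 20 are -4 and -5, so s^2 + 9s + 20 = (s + 4)(s + 5).
Hence p(s) = (s + 4) (s + 5), with roots -5, -4.
The eigenvalues -5, -4 are distinct and real, so A is diagonalisable and x(t) = e^{At} x(0) = V diag(e^{λ_i t}) V^{-1} x(0), where the columns of V are the eigenvectors.
λ = -5: A - (-5)I = [[2, 1], [-2, -1]]. Row 1 gives 2·v1 + 1·v2 = 0, so take v_1 = [-1, 2]^T.
λ = -4: A - (-4)I = [[1, 1], [-2, -2]]. Row 1 gives 1·v1 + 1·v2 = 0, so take v_2 = [-1, 1]^T.
V = [v_1 v_2] = [[-1, -1], [2, 1]] has det V = 1, so V^{-1} = adj(V)/det V = [[1, 1], [-2, -1]].
Modal coordinates z(0) = V^{-1} x(0): 1·0 + 1·2 = 2; (-2)·0 + (-1)·2 = -2; so z(0) = [2, -2]^T.
x_2(t) = Σ_i (v_i)_2 · z_i(0) · e^{λ_i t} (row 2 of V times the modal terms).
x_2(0.25) = 2·2·e^{-5·0.25} + 1·(-2)·e^{-4·0.25} = 4·0.286505 + (-2)·0.367879 = 0.4103.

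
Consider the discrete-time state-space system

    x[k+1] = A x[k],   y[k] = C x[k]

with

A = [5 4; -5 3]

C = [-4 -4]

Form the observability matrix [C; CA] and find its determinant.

CA = [[0, -28]]
Observability matrix O = [C; CA] = [[-4, -4], [0, -28]]
det(O) = (-4)·(-28) - (-4)·0 = 112 - 0 = 112
Since det(O) ≠ 0, rank(O) = 2 and the system is completely observable.

112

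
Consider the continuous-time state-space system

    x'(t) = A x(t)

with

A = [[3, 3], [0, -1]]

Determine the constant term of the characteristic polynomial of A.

For a 2×2 matrix, det(sI - A) = s^2 - (tr A)s + det A.
tr A = 2, det A = -3.
So p(s) = s^2 - 2s - 3.
The constant term is -3.

-3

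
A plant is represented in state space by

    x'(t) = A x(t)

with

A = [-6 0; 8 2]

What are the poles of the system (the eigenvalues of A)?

det(sI - A) = s^2 - (tr A)s + det A, with tr A = (-6) + 2 = -4 and det A = (-6)·2 - 0·8 = -12 - 0 = -12.
So p(s) = det(sI - A) = s^2 + 4s - 12.
Factor s^2 + 4s - 12: two numbers with sum -4 and product -12 are 2 and -6, so s^2 + 4s - 12 = (s - 2)(s + 6).
Hence p(s) = (s - 2) (s + 6), with roots -6, 2.
At least one eigenvalue has non-negative real part, so the system is not asymptotically stable.

-6, 2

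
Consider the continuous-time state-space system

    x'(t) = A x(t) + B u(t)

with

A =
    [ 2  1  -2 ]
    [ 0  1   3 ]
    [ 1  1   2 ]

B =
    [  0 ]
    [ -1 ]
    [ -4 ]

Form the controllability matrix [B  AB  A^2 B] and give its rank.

3

AB = [[7], [-13], [-9]]
A^2B = [[19], [-40], [-24]]
Controllability matrix C = [B  AB  A^2B] = [[0, 7, 19], [-1, -13, -40], [-4, -9, -24]]
det(C) = 0·((-13)·(-24) - (-40)·(-9)) - 7·((-1)·(-24) - (-40)·(-4)) + 19·((-1)·(-9) - (-13)·(-4)) = 0·(-48) - 7·(-136) + 19·(-43) = 135 ≠ 0, so rank(C) = 3.
rank(C) = 3 = n, so the pair (A, B) is completely controllable.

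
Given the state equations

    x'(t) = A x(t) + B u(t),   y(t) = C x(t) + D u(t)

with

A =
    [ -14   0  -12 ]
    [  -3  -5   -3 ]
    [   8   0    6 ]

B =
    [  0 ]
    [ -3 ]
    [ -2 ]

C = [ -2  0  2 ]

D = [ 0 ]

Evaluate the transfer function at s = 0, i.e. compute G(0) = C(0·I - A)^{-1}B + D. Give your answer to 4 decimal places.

G(0) = C(-A)^{-1}B + D = -C A^{-1} B + D.
det A = -60, so A^{-1} = (1/-60)·adj(A) = [[1/2, 0, 1], [1/10, -1/5, 1/10], [-2/3, 0, -7/6]]
A^{-1} B = [-2, 2/5, 7/3]^T
C A^{-1} B = 26/3
G(0) = D - C A^{-1} B = 0 - (26/3) = -26/3 ≈ -8.6667

-8.6667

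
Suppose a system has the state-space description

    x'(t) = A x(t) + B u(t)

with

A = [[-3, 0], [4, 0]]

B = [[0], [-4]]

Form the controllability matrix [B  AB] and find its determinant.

0

AB = [[0], [0]]
Controllability matrix C = [B  AB] = [[0, 0], [-4, 0]]
det(C) = 0·0 - 0·(-4) = 0 - 0 = 0
Since det(C) = 0, rank(C) < 2 and the system is not completely controllable.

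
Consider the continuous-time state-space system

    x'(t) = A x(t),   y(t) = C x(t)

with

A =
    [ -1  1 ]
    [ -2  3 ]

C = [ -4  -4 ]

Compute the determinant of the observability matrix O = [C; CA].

CA = [[12, -16]]
Observability matrix O = [C; CA] = [[-4, -4], [12, -16]]
det(O) = (-4)·(-16) - (-4)·12 = 64 - (-48) = 112
Since det(O) ≠ 0, rank(O) = 2 and the system is completely observable.

112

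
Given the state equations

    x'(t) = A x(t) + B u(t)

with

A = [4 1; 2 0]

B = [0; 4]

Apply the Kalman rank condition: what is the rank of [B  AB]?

AB = [[4], [0]]
Controllability matrix C = [B  AB] = [[0, 4], [4, 0]]
det(C) = 0·0 - 4·4 = 0 - 16 = -16 ≠ 0, so rank(C) = 2.
rank(C) = 2 = n, so the pair (A, B) is completely controllable.

2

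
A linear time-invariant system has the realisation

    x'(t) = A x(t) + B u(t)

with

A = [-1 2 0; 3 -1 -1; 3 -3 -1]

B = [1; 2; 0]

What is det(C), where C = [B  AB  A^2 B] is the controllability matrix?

AB = [[3], [1], [-3]]
A^2B = [[-1], [11], [9]]
Controllability matrix C = [B  AB  A^2B] = [[1, 3, -1], [2, 1, 11], [0, -3, 9]]
Expanding along the first row, det(C) = 1·(1·9 - 11·(-3)) - 3·(2·9 - 11·0) + (-1)·(2·(-3) - 1·0) = 1·42 - 3·18 + (-1)·(-6) = -6
Since det(C) ≠ 0, rank(C) = 3 and the system is completely controllable.

-6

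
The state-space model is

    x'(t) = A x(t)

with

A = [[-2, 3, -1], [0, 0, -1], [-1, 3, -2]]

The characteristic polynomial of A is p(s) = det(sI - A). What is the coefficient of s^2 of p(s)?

Expand det(sI - A) for the 3×3 matrix.
p(s) = s^3 + 4s^2 + 6s + 3.
(Check: constant term = det(-A) = (-1)^3 det A = 3; coefficient of s^2 = -tr A = 4.)
The coefficient of s^2 is 4.

4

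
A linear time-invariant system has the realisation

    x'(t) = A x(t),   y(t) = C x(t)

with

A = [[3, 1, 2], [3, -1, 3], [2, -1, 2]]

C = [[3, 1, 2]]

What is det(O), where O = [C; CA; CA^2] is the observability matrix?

CA = [[16, 0, 13]]
CA^2 = [[74, 3, 58]]
Observability matrix O = [C; CA; CA^2] = [[3, 1, 2], [16, 0, 13], [74, 3, 58]]
Expanding along the first row, det(O) = 3·(0·58 - 13·3) - 1·(16·58 - 13·74) + 2·(16·3 - 0·74) = 3·(-39) - 1·(-34) + 2·48 = 13
Since det(O) ≠ 0, rank(O) = 3 and the system is completely observable.

13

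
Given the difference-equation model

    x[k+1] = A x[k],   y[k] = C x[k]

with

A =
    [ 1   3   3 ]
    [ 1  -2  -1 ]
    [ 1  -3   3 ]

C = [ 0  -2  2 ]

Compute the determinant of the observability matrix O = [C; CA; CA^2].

CA = [[0, -2, 8]]
CA^2 = [[6, -20, 26]]
Observability matrix O = [C; CA; CA^2] = [[0, -2, 2], [0, -2, 8], [6, -20, 26]]
Expanding along the first row, det(O) = 0·((-2)·26 - 8·(-20)) - (-2)·(0·26 - 8·6) + 2·(0·(-20) - (-2)·6) = 0·108 - (-2)·(-48) + 2·12 = -72
Since det(O) ≠ 0, rank(O) = 3 and the system is completely observable.

-72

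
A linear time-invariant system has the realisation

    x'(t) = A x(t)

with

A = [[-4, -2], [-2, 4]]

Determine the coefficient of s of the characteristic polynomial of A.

0

For a 2×2 matrix, det(sI - A) = s^2 - (tr A)s + det A.
tr A = 0, det A = -20.
So p(s) = s^2 - 20.
The coefficient of s is 0.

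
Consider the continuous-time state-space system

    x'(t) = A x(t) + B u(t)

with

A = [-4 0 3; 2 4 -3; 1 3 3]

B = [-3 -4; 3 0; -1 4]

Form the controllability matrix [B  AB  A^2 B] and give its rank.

3

AB = [[9, 28], [9, -20], [3, 8]]
A^2B = [[-27, -88], [45, -48], [45, -8]]
Controllability matrix C = [B  AB  A^2B] = [[-3, -4, 9, 28, -27, -88], [3, 0, 9, -20, 45, -48], [-1, 4, 3, 8, 45, -8]]
Take the 3×3 submatrix of C formed by columns 1, 2, 3: [[-3, -4, 9], [3, 0, 9], [-1, 4, 3]]. Its determinant is (-3)·(0·3 - 9·4) - (-4)·(3·3 - 9·(-1)) + 9·(3·4 - 0·(-1)) = (-3)·(-36) - (-4)·18 + 9·12 = 288 ≠ 0.
So rank(C) ≥ 3; since C has 3 rows, rank(C) = 3.
rank(C) = 3 = n, so the pair (A, B) is completely controllable.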